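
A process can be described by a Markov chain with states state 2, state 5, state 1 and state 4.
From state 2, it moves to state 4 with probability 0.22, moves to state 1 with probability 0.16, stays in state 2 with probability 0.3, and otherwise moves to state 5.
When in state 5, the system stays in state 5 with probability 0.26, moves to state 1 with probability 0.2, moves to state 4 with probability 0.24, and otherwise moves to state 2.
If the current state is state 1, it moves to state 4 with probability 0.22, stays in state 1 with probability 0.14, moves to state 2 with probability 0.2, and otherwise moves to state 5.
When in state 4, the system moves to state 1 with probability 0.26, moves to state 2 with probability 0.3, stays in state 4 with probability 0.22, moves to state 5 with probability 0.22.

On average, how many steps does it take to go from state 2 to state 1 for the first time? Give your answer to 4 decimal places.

Let t(s) be the expected number of steps to first reach state 1 from state s, with t(state 1) = 0. Conditioning on the first step:
t(state 2) = 1 + 0.3·t(state 2) + 0.32·t(state 5) + 0.22·t(state 4)
t(state 5) = 1 + 0.3·t(state 2) + 0.26·t(state 5) + 0.24·t(state 4)
t(state 4) = 1 + 0.3·t(state 2) + 0.22·t(state 5) + 0.22·t(state 4)
Solving: t(state 2) = 5.1603, t(state 5) = 4.9563, t(state 4) = 4.6647.
Expected steps from state 2 to state 1: 5.1603.

5.1603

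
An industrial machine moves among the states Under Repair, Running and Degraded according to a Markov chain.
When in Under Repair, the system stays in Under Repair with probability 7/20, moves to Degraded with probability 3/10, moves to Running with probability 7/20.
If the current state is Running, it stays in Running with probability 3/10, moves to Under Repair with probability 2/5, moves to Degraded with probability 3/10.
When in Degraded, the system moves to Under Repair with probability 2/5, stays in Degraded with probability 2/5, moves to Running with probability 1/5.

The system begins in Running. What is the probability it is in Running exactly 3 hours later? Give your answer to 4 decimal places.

Propagate the distribution vector 3 hours from Running.
After 0 hours: (0.0000, 1.0000, 0.0000)
After 1 hour: (0.4000, 0.3000, 0.3000)
After 2 hours: (0.3800, 0.2900, 0.3300)
After 3 hours: (0.3810, 0.2860, 0.3330)
P(in Running after 3 hours) = 0.2860

0.2860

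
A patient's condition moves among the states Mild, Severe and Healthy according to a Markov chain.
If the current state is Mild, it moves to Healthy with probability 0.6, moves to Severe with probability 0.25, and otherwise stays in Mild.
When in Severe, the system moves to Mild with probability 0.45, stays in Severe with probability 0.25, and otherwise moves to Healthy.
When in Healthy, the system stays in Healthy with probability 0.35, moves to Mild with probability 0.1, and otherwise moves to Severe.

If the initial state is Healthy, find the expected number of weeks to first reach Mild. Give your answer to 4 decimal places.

4.0310

Let t(s) be the expected number of weeks to first reach Mild from state s, with t(Mild) = 0. Conditioning on the first week:
t(Severe) = 1 + 0.25·t(Severe) + 0.3·t(Healthy)
t(Healthy) = 1 + 0.55·t(Severe) + 0.35·t(Healthy)
Solving: t(Severe) = 2.9457, t(Healthy) = 4.0310.
Expected weeks from Healthy to Mild: 4.0310.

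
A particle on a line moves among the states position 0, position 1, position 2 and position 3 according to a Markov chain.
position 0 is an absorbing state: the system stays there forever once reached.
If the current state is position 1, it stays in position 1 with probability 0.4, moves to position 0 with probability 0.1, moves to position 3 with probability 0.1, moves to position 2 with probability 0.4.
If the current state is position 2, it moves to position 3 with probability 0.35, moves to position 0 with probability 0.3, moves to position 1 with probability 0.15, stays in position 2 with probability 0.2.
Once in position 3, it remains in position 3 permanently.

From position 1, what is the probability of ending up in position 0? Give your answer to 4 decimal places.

0.4762

Let h(s) be the probability of absorption at position 0 starting from transient state s. Then h(position 0) = 1 and h(position 3) = 0. By first-step analysis:
h(position 1) = 0.1·1 + 0.4·h(position 1) + 0.4·h(position 2) + 0.1·0
h(position 2) = 0.3·1 + 0.15·h(position 1) + 0.2·h(position 2) + 0.35·0
Solving: h(position 1) = 0.4762, h(position 2) = 0.4643.
Starting from position 1, the probability is 0.4762.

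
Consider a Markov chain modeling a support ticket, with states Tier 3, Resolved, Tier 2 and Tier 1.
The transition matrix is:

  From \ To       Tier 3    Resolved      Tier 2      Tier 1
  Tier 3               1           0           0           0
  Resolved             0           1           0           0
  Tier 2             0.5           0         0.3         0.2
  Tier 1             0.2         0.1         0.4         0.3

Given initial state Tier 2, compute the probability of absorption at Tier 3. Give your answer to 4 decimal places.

0.9512

Let h(s) be the probability of absorption at Tier 3 starting from transient state s. Then h(Tier 3) = 1 and h(Resolved) = 0. By first-step analysis:
h(Tier 2) = 0.5·1 + 0.3·h(Tier 2) + 0.2·h(Tier 1)
h(Tier 1) = 0.2·1 + 0.1·0 + 0.4·h(Tier 2) + 0.3·h(Tier 1)
Solving: h(Tier 2) = 0.9512, h(Tier 1) = 0.8293.
Starting from Tier 2, the probability is 0.9512.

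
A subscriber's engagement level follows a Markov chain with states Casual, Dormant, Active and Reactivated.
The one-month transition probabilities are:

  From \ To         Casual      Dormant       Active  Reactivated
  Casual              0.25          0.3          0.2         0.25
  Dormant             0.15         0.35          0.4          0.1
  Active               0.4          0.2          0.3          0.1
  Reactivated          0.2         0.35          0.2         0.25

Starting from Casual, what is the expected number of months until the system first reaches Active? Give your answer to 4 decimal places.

Let t(s) be the expected number of months to first reach Active from state s, with t(Active) = 0. Conditioning on the first month:
t(Casual) = 1 + 0.25·t(Casual) + 0.3·t(Dormant) + 0.25·t(Reactivated)
t(Dormant) = 1 + 0.15·t(Casual) + 0.35·t(Dormant) + 0.1·t(Reactivated)
t(Reactivated) = 1 + 0.2·t(Casual) + 0.35·t(Dormant) + 0.25·t(Reactivated)
Solving: t(Casual) = 3.7697, t(Dormant) = 2.9823, t(Reactivated) = 3.7303.
Expected months from Casual to Active: 3.7697.

3.7697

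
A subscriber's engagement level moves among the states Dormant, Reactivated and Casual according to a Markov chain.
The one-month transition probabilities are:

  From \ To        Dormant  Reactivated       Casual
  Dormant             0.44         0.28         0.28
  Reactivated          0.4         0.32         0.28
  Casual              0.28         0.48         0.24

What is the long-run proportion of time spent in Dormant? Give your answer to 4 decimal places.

Let the stationary distribution be π with π = πP and π_1 + π_2 + π_3 = 1.
π_1 = 0.44·π_1 + 0.4·π_2 + 0.28·π_3
π_2 = 0.28·π_1 + 0.32·π_2 + 0.48·π_3
Solving with the normalization constraint gives π = (0.3830, 0.3478, 0.2692).
So the stationary probability of Dormant is 0.3830.

0.3830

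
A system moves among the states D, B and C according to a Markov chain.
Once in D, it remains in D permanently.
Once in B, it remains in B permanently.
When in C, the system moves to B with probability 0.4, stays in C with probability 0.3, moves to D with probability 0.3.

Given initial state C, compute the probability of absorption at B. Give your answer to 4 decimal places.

Let h(s) be the probability of absorption at B starting from transient state s. Then h(B) = 1 and h(D) = 0. By first-step analysis:
h(C) = 0.3·0 + 0.4·1 + 0.3·h(C)
Solving: h(C) = 0.5714.
Starting from C, the probability is 0.5714.

0.5714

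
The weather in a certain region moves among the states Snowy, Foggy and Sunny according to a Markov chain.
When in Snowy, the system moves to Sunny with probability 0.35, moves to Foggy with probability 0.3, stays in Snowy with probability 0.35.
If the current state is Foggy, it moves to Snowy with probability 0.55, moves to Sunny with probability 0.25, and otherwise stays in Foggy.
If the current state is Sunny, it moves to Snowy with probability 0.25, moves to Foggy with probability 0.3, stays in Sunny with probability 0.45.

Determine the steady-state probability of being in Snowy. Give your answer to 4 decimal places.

0.3687

Let the stationary distribution be π with π = πP and π_1 + π_2 + π_3 = 1.
π_1 = 0.35·π_1 + 0.55·π_2 + 0.25·π_3
π_2 = 0.3·π_1 + 0.2·π_2 + 0.3·π_3
Solving with the normalization constraint gives π = (0.3687, 0.2727, 0.3586).
So the stationary probability of Snowy is 0.3687.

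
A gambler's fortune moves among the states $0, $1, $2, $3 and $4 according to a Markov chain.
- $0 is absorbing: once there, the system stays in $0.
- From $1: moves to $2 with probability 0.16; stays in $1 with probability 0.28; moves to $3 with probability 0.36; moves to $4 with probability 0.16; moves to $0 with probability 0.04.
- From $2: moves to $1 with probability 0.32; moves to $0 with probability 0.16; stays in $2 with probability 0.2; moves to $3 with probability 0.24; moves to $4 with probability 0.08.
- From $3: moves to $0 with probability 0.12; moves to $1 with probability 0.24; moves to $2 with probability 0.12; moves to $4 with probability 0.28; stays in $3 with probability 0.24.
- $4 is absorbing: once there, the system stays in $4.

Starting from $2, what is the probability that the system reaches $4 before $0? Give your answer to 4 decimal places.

0.5792

Let h(s) be the probability of absorption at $4 starting from transient state s. Then h($4) = 1 and h($0) = 0. By first-step analysis:
h($1) = 0.04·0 + 0.28·h($1) + 0.16·h($2) + 0.36·h($3) + 0.16·1
h($2) = 0.16·0 + 0.32·h($1) + 0.2·h($2) + 0.24·h($3) + 0.08·1
h($3) = 0.12·0 + 0.24·h($1) + 0.12·h($2) + 0.24·h($3) + 0.28·1
Solving: h($1) = 0.6898, h($2) = 0.5792, h($3) = 0.6777.
Starting from $2, the probability is 0.5792.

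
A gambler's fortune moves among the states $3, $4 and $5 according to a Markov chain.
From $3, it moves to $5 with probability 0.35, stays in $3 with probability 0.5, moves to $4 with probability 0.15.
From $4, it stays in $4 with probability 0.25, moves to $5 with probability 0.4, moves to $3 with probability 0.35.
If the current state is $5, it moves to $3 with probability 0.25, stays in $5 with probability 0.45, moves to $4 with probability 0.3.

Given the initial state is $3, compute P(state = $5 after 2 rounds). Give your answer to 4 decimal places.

Sum over the intermediate state after 1 round:
P = P($3→$3)·P($3→$5) + P($3→$4)·P($4→$5) + P($3→$5)·P($5→$5)
  = 0.5×0.35 + 0.15×0.4 + 0.35×0.45
  = 0.1750 + 0.0600 + 0.1575 = 0.3925

0.3925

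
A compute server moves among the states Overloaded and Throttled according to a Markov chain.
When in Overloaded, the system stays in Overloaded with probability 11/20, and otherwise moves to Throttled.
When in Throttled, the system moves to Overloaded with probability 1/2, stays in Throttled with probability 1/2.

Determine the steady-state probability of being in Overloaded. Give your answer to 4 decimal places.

0.5263

Let the stationary distribution be π with π = πP and π_1 + π_2 = 1.
π_1 = 0.55·π_1 + 0.5·π_2
Solving with the normalization constraint gives π = (0.5263, 0.4737).
So the stationary probability of Overloaded is 0.5263.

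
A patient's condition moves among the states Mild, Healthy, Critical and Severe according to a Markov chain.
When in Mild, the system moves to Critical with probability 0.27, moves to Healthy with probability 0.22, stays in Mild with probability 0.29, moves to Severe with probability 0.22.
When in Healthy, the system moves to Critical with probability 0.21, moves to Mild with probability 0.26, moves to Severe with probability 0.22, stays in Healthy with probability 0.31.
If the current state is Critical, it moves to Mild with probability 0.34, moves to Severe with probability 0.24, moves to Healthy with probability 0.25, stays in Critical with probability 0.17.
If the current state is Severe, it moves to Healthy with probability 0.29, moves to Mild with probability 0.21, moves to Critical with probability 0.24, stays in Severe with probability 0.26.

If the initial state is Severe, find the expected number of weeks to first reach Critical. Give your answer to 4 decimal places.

4.1850

Let t(s) be the expected number of weeks to first reach Critical from state s, with t(Critical) = 0. Conditioning on the first week:
t(Mild) = 1 + 0.29·t(Mild) + 0.22·t(Healthy) + 0.22·t(Severe)
t(Healthy) = 1 + 0.26·t(Mild) + 0.31·t(Healthy) + 0.22·t(Severe)
t(Severe) = 1 + 0.21·t(Mild) + 0.29·t(Healthy) + 0.26·t(Severe)
Solving: t(Mild) = 4.0394, t(Healthy) = 4.3057, t(Severe) = 4.1850.
Expected weeks from Severe to Critical: 4.1850.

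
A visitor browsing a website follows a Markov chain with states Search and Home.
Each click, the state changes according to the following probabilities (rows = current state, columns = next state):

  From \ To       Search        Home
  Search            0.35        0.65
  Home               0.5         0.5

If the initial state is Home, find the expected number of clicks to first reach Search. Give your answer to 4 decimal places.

2.0000

Let t(s) be the expected number of clicks to first reach Search from state s, with t(Search) = 0. Conditioning on the first click:
t(Home) = 1 + 0.5·t(Home)
Solving: t(Home) = 2.0000.
Expected clicks from Home to Search: 2.0000.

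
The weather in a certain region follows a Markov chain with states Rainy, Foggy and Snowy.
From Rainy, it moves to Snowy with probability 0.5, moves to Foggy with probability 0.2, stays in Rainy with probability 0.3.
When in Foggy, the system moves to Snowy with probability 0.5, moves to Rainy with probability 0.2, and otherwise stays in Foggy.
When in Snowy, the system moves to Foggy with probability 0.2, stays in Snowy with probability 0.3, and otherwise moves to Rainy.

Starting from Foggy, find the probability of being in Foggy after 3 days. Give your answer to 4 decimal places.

0.2230

Propagate the distribution vector 3 days from Foggy.
After 0 days: (0.0000, 1.0000, 0.0000)
After 1 day: (0.2000, 0.3000, 0.5000)
After 2 days: (0.3700, 0.2300, 0.4000)
After 3 days: (0.3570, 0.2230, 0.4200)
P(in Foggy after 3 days) = 0.2230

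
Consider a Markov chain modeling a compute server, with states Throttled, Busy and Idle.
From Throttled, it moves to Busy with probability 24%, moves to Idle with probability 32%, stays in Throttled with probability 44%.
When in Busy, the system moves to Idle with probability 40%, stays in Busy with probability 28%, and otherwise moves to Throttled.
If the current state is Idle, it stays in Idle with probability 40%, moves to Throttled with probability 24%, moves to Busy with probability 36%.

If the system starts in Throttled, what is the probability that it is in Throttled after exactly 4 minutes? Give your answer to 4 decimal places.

Propagate the distribution vector 4 minutes from Throttled.
After 0 minutes: (1.0000, 0.0000, 0.0000)
After 1 minute: (0.4400, 0.2400, 0.3200)
After 2 minutes: (0.3472, 0.2880, 0.3648)
After 3 minutes: (0.3325, 0.2953, 0.3722)
After 4 minutes: (0.3301, 0.2965, 0.3734)
P(in Throttled after 4 minutes) = 0.3301

0.3301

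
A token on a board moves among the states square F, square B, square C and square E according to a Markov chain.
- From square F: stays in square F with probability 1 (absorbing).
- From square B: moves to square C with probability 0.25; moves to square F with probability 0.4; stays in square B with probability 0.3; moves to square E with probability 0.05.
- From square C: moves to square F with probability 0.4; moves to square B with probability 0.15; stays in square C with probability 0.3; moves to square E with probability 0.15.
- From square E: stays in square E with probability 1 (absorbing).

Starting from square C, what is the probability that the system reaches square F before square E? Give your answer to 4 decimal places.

Let h(s) be the probability of absorption at square F starting from transient state s. Then h(square F) = 1 and h(square E) = 0. By first-step analysis:
h(square B) = 0.4·1 + 0.3·h(square B) + 0.25·h(square C) + 0.05·0
h(square C) = 0.4·1 + 0.15·h(square B) + 0.3·h(square C) + 0.15·0
Solving: h(square B) = 0.8398, h(square C) = 0.7514.
Starting from square C, the probability is 0.7514.

0.7514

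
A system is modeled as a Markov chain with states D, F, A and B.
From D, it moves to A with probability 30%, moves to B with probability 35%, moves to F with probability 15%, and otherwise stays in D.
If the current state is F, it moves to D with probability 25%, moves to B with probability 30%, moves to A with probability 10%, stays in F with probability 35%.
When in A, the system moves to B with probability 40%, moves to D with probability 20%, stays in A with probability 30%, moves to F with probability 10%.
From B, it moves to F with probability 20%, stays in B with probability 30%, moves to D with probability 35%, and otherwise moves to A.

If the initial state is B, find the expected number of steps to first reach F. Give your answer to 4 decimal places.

6.1069

Let t(s) be the expected number of steps to first reach F from state s, with t(F) = 0. Conditioning on the first step:
t(D) = 1 + 0.2·t(D) + 0.3·t(A) + 0.35·t(B)
t(A) = 1 + 0.2·t(D) + 0.3·t(A) + 0.4·t(B)
t(B) = 1 + 0.35·t(D) + 0.15·t(A) + 0.3·t(B)
Solving: t(D) = 6.4580, t(A) = 6.7634, t(B) = 6.1069.
Expected steps from B to F: 6.1069.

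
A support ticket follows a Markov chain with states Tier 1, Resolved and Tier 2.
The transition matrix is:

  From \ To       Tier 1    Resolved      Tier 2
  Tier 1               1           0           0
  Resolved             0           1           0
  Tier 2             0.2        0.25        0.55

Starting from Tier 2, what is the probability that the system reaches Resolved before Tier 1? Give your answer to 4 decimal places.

0.5556

Let h(s) be the probability of absorption at Resolved starting from transient state s. Then h(Resolved) = 1 and h(Tier 1) = 0. By first-step analysis:
h(Tier 2) = 0.2·0 + 0.25·1 + 0.55·h(Tier 2)
Solving: h(Tier 2) = 0.5556.
Starting from Tier 2, the probability is 0.5556.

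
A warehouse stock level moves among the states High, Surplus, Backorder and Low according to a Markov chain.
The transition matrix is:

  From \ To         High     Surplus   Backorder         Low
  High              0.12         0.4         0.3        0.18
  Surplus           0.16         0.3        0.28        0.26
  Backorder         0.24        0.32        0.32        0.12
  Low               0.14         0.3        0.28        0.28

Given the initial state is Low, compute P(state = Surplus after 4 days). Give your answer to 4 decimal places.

0.3231

Propagate the distribution vector 4 days from Low.
After 0 days: (0.0000, 0.0000, 0.0000, 1.0000)
After 1 day: (0.1400, 0.3000, 0.2800, 0.2800)
After 2 days: (0.1712, 0.3196, 0.2940, 0.2152)
After 3 days: (0.1724, 0.3230, 0.2952, 0.2094)
After 4 days: (0.1725, 0.3231, 0.2953, 0.2091)
P(in Surplus after 4 days) = 0.3231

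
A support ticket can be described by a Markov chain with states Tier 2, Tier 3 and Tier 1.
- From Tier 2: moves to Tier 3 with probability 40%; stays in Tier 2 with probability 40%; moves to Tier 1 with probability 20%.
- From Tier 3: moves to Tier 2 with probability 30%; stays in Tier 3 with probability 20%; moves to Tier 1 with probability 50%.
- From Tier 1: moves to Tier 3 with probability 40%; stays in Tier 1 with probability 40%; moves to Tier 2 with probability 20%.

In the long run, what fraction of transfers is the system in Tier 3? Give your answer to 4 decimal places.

0.3333

Let the stationary distribution be π with π = πP and π_1 + π_2 + π_3 = 1.
π_1 = 0.4·π_1 + 0.3·π_2 + 0.2·π_3
π_2 = 0.4·π_1 + 0.2·π_2 + 0.4·π_3
Solving with the normalization constraint gives π = (0.2917, 0.3333, 0.3750).
So the stationary probability of Tier 3 is 0.3333.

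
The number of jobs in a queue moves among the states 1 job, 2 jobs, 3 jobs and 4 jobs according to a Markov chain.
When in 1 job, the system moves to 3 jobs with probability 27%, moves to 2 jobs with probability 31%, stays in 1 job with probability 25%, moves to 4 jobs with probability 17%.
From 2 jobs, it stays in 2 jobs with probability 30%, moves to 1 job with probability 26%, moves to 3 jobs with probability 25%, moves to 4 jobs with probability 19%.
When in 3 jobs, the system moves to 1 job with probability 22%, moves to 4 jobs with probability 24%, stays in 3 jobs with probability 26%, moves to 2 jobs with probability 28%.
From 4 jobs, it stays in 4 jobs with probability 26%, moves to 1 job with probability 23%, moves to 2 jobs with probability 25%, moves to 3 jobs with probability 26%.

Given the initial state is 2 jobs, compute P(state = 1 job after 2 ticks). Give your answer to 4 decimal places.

0.2417

Propagate the distribution vector 2 ticks from 2 jobs.
After 0 ticks: (0.0000, 1.0000, 0.0000, 0.0000)
After 1 tick: (0.2600, 0.3000, 0.2500, 0.1900)
After 2 ticks: (0.2417, 0.2881, 0.2596, 0.2106)
P(in 1 job after 2 ticks) = 0.2417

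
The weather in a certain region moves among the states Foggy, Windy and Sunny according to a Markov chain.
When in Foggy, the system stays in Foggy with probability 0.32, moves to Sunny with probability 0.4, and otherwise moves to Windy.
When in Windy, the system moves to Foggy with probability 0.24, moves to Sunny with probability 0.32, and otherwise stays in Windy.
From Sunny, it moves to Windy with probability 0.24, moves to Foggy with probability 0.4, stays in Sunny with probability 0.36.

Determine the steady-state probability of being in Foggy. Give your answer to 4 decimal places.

0.3235

Let the stationary distribution be π with π = πP and π_1 + π_2 + π_3 = 1.
π_1 = 0.32·π_1 + 0.24·π_2 + 0.4·π_3
π_2 = 0.28·π_1 + 0.44·π_2 + 0.24·π_3
Solving with the normalization constraint gives π = (0.3235, 0.3162, 0.3603).
So the stationary probability of Foggy is 0.3235.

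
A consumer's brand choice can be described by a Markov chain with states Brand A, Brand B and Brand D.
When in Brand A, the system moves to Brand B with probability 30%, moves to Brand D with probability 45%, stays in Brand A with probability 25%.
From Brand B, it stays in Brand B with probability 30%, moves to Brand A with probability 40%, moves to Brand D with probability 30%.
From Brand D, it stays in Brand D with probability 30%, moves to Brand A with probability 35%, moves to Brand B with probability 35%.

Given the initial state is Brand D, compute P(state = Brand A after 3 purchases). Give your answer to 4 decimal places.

0.3325

Propagate the distribution vector 3 purchases from Brand D.
After 0 purchases: (0.0000, 0.0000, 1.0000)
After 1 purchase: (0.3500, 0.3500, 0.3000)
After 2 purchases: (0.3325, 0.3150, 0.3525)
After 3 purchases: (0.3325, 0.3176, 0.3499)
P(in Brand A after 3 purchases) = 0.3325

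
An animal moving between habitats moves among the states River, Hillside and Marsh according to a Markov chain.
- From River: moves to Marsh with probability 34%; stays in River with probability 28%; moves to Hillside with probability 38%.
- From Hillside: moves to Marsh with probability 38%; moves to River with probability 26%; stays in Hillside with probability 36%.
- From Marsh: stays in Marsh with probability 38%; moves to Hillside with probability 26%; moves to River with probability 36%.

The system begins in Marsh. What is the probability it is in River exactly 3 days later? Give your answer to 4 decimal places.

0.3027

Propagate the distribution vector 3 days from Marsh.
After 0 days: (0.0000, 0.0000, 1.0000)
After 1 day: (0.3600, 0.2600, 0.3800)
After 2 days: (0.3052, 0.3292, 0.3656)
After 3 days: (0.3027, 0.3295, 0.3678)
P(in River after 3 days) = 0.3027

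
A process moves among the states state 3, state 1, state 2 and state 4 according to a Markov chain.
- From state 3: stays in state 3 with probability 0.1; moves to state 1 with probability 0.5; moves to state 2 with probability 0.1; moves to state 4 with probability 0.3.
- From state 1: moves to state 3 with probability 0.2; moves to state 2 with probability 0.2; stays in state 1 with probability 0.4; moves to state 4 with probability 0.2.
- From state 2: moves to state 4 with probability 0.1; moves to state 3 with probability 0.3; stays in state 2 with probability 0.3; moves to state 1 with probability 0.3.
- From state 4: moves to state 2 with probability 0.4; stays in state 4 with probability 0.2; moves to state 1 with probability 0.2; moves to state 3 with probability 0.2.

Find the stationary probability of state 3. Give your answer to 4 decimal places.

0.2039

Let the stationary distribution be π with π = πP and π_1 + π_2 + π_3 + π_4 = 1.
π_1 = 0.1·π_1 + 0.2·π_2 + 0.3·π_3 + 0.2·π_4
π_2 = 0.5·π_1 + 0.4·π_2 + 0.3·π_3 + 0.2·π_4
π_3 = 0.1·π_1 + 0.2·π_2 + 0.3·π_3 + 0.4·π_4
Solving with the normalization constraint gives π = (0.2039, 0.3569, 0.2431, 0.1961).
So the stationary probability of state 3 is 0.2039.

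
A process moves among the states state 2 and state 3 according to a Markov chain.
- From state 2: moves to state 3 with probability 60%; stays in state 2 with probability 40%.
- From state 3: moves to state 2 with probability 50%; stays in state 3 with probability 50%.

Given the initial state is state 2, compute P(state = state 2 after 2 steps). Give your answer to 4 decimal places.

0.4600

Sum over the intermediate state after 1 step:
P = P(state 2→state 2)·P(state 2→state 2) + P(state 2→state 3)·P(state 3→state 2)
  = 0.4×0.4 + 0.6×0.5
  = 0.1600 + 0.3000 = 0.4600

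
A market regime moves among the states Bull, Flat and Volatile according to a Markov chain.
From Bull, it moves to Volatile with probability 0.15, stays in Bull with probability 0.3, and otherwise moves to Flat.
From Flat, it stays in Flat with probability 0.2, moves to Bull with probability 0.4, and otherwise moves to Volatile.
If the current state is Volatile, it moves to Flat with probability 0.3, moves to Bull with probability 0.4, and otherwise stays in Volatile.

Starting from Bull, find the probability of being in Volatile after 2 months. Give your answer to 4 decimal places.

Sum over the intermediate state after 1 month:
P = P(Bull→Bull)·P(Bull→Volatile) + P(Bull→Flat)·P(Flat→Volatile) + P(Bull→Volatile)·P(Volatile→Volatile)
  = 0.3×0.15 + 0.55×0.4 + 0.15×0.3
  = 0.0450 + 0.2200 + 0.0450 = 0.3100

0.3100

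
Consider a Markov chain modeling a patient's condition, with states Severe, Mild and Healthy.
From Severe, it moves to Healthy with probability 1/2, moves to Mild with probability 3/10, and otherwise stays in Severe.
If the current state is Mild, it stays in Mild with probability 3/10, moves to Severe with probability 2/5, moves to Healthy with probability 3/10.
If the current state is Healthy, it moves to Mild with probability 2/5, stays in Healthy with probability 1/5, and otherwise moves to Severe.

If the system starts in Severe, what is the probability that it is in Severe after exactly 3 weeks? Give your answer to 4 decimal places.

Propagate the distribution vector 3 weeks from Severe.
After 0 weeks: (1.0000, 0.0000, 0.0000)
After 1 week: (0.2000, 0.3000, 0.5000)
After 2 weeks: (0.3600, 0.3500, 0.2900)
After 3 weeks: (0.3280, 0.3290, 0.3430)
P(in Severe after 3 weeks) = 0.3280

0.3280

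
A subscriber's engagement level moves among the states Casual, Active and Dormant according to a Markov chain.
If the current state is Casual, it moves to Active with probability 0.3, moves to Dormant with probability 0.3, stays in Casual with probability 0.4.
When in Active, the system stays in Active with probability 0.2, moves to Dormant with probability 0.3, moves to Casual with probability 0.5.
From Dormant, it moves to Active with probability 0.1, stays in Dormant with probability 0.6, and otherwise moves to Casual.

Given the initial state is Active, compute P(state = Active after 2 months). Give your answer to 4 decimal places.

Sum over the intermediate state after 1 month:
P = P(Active→Casual)·P(Casual→Active) + P(Active→Active)·P(Active→Active) + P(Active→Dormant)·P(Dormant→Active)
  = 0.5×0.3 + 0.2×0.2 + 0.3×0.1
  = 0.1500 + 0.0400 + 0.0300 = 0.2200

0.2200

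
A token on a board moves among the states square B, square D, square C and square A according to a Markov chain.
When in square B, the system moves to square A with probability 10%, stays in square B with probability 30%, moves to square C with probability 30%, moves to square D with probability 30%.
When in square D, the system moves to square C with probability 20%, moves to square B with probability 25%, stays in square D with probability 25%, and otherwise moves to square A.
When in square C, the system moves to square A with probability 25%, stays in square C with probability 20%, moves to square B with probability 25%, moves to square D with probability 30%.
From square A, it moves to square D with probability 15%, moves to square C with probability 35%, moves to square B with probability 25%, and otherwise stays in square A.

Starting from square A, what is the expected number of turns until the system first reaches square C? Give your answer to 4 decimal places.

3.2759

Let t(s) be the expected number of turns to first reach square C from state s, with t(square C) = 0. Conditioning on the first turn:
t(square B) = 1 + 0.3·t(square B) + 0.3·t(square D) + 0.1·t(square A)
t(square D) = 1 + 0.25·t(square B) + 0.25·t(square D) + 0.3·t(square A)
t(square A) = 1 + 0.25·t(square B) + 0.15·t(square D) + 0.25·t(square A)
Solving: t(square B) = 3.5345, t(square D) = 3.8218, t(square A) = 3.2759.
Expected turns from square A to square C: 3.2759.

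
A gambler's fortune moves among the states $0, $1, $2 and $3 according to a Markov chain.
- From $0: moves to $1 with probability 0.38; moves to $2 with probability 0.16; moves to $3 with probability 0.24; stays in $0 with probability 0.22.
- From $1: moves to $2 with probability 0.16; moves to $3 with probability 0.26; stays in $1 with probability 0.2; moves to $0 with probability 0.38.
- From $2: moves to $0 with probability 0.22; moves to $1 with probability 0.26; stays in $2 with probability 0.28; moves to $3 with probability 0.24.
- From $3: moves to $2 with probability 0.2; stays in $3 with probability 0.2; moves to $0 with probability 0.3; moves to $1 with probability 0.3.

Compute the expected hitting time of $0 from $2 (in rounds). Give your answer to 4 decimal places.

Let t(s) be the expected number of rounds to first reach $0 from state s, with t($0) = 0. Conditioning on the first round:
t($1) = 1 + 0.2·t($1) + 0.16·t($2) + 0.26·t($3)
t($2) = 1 + 0.26·t($1) + 0.28·t($2) + 0.24·t($3)
t($3) = 1 + 0.3·t($1) + 0.2·t($2) + 0.2·t($3)
Solving: t($1) = 3.0320, t($2) = 3.5776, t($3) = 3.2814.
Expected rounds from $2 to $0: 3.5776.

3.5776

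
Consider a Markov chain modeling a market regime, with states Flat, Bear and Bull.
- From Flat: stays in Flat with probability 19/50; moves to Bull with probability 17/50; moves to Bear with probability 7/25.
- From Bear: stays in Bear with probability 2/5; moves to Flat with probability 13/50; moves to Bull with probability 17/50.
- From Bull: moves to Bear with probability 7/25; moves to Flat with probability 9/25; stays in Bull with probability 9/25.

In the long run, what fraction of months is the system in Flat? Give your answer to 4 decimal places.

0.3349

Let the stationary distribution be π with π = πP and π_1 + π_2 + π_3 = 1.
π_1 = 0.38·π_1 + 0.26·π_2 + 0.36·π_3
π_2 = 0.28·π_1 + 0.4·π_2 + 0.28·π_3
Solving with the normalization constraint gives π = (0.3349, 0.3182, 0.3469).
So the stationary probability of Flat is 0.3349.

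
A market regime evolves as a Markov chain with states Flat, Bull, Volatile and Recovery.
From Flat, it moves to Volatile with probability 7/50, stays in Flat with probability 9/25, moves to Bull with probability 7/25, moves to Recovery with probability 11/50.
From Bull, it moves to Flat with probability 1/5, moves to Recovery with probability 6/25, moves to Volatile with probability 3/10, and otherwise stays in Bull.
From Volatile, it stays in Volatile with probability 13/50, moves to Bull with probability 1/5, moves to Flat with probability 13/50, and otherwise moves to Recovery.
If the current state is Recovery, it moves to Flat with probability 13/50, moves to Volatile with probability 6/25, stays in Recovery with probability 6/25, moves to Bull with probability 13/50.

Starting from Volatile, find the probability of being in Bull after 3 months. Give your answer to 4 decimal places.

Propagate the distribution vector 3 months from Volatile.
After 0 months: (0.0000, 0.0000, 1.0000, 0.0000)
After 1 month: (0.2600, 0.2000, 0.2600, 0.2800)
After 2 months: (0.2740, 0.2496, 0.2312, 0.2452)
After 3 months: (0.2724, 0.2516, 0.2322, 0.2438)
P(in Bull after 3 months) = 0.2516

0.2516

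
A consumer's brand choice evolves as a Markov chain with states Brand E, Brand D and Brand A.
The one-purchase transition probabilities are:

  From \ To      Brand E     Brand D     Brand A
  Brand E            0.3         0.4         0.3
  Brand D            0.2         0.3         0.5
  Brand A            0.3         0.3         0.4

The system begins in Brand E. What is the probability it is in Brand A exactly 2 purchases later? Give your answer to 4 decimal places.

Sum over the intermediate state after 1 purchase:
P = P(Brand E→Brand E)·P(Brand E→Brand A) + P(Brand E→Brand D)·P(Brand D→Brand A) + P(Brand E→Brand A)·P(Brand A→Brand A)
  = 0.3×0.3 + 0.4×0.5 + 0.3×0.4
  = 0.0900 + 0.2000 + 0.1200 = 0.4100

0.4100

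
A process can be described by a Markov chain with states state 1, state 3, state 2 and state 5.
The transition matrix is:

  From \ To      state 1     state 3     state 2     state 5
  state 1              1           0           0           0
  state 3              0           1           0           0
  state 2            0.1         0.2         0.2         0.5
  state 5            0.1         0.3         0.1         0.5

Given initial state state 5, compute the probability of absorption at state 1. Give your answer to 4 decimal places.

Let h(s) be the probability of absorption at state 1 starting from transient state s. Then h(state 1) = 1 and h(state 3) = 0. By first-step analysis:
h(state 2) = 0.1·1 + 0.2·0 + 0.2·h(state 2) + 0.5·h(state 5)
h(state 5) = 0.1·1 + 0.3·0 + 0.1·h(state 2) + 0.5·h(state 5)
Solving: h(state 2) = 0.2857, h(state 5) = 0.2571.
Starting from state 5, the probability is 0.2571.

0.2571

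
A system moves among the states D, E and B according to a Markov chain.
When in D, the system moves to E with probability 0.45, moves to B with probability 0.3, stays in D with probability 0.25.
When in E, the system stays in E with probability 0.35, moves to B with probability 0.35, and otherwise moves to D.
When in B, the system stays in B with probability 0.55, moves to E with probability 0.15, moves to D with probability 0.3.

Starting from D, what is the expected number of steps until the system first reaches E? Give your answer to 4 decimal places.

3.0303

Let t(s) be the expected number of steps to first reach E from state s, with t(E) = 0. Conditioning on the first step:
t(D) = 1 + 0.25·t(D) + 0.3·t(B)
t(B) = 1 + 0.3·t(D) + 0.55·t(B)
Solving: t(D) = 3.0303, t(B) = 4.2424.
Expected steps from D to E: 3.0303.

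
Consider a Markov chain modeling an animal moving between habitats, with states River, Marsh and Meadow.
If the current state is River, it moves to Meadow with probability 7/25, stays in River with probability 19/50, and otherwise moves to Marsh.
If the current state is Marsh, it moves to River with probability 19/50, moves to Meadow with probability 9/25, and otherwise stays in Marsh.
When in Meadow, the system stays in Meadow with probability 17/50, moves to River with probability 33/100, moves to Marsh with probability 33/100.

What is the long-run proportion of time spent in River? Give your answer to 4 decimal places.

0.3638

Let the stationary distribution be π with π = πP and π_1 + π_2 + π_3 = 1.
π_1 = 0.38·π_1 + 0.38·π_2 + 0.33·π_3
π_2 = 0.34·π_1 + 0.26·π_2 + 0.33·π_3
Solving with the normalization constraint gives π = (0.3638, 0.3118, 0.3244).
So the stationary probability of River is 0.3638.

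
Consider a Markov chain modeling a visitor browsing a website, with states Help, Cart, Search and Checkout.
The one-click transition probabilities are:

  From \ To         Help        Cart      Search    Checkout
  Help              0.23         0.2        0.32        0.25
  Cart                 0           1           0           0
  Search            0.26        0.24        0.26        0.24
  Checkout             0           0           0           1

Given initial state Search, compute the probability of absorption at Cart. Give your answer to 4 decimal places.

0.4866

Let h(s) be the probability of absorption at Cart starting from transient state s. Then h(Cart) = 1 and h(Checkout) = 0. By first-step analysis:
h(Help) = 0.23·h(Help) + 0.2·1 + 0.32·h(Search) + 0.25·0
h(Search) = 0.26·h(Help) + 0.24·1 + 0.26·h(Search) + 0.24·0
Solving: h(Help) = 0.4620, h(Search) = 0.4866.
Starting from Search, the probability is 0.4866.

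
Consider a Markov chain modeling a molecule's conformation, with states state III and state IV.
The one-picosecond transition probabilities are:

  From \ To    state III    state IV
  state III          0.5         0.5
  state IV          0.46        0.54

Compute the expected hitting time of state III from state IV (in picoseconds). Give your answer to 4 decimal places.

Let t(s) be the expected number of picoseconds to first reach state III from state s, with t(state III) = 0. Conditioning on the first picosecond:
t(state IV) = 1 + 0.54·t(state IV)
Solving: t(state IV) = 2.1739.
Expected picoseconds from state IV to state III: 2.1739.

2.1739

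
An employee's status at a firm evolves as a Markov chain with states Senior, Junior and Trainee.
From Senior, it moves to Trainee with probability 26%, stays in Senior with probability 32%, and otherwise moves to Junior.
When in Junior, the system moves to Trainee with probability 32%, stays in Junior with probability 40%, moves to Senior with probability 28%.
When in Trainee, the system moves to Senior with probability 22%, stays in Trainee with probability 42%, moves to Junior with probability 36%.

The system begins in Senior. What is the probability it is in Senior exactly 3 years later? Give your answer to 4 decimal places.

Propagate the distribution vector 3 years from Senior.
After 0 years: (1.0000, 0.0000, 0.0000)
After 1 year: (0.3200, 0.4200, 0.2600)
After 2 years: (0.2772, 0.3960, 0.3268)
After 3 years: (0.2715, 0.3925, 0.3360)
P(in Senior after 3 years) = 0.2715

0.2715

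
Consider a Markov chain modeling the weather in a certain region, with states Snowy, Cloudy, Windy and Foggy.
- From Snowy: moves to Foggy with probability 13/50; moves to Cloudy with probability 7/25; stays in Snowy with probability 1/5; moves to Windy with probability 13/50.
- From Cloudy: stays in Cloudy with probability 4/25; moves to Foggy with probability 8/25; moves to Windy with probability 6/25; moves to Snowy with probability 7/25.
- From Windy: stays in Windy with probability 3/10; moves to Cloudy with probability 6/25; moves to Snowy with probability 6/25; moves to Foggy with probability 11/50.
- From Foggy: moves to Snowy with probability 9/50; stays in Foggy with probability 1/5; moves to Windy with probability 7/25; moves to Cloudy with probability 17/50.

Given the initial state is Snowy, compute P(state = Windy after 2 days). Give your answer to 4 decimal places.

0.2700

Propagate the distribution vector 2 days from Snowy.
After 0 days: (1.0000, 0.0000, 0.0000, 0.0000)
After 1 day: (0.2000, 0.2800, 0.2600, 0.2600)
After 2 days: (0.2276, 0.2516, 0.2700, 0.2508)
P(in Windy after 2 days) = 0.2700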